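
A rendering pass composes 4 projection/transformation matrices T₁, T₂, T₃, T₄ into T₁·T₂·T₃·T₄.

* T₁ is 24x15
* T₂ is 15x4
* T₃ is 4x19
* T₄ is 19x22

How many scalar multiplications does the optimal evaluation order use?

Adjacent pairs: T₁T₂ = 24·15·4 = 1440; T₂T₃ = 15·4·19 = 1140; T₃T₄ = 4·19·22 = 1672.
Length 3: T₁..T₃: k=1: 0+1140+24·15·19=7980; k=2: 1440+0+24·4·19=3264 → min 3264 | T₂..T₄: k=2: 0+1672+15·4·22=2992; k=3: 1140+0+15·19·22=7410 → min 2992.
Length 4: T₁..T₄: k=1: 0+2992+24·15·22=10912; k=2: 1440+1672+24·4·22=5224; k=3: 3264+0+24·19·22=13296 → min 5224.
Optimal order: ((T₁·T₂)·(T₃·T₄)) with cost 5224.

5224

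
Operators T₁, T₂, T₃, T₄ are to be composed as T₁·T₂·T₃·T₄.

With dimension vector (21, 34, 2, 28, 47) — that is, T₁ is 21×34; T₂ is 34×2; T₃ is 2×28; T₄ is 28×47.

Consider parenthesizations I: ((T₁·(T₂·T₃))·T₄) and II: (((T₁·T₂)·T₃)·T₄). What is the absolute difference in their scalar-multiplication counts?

Order I = ((T₁·(T₂·T₃))·T₄): (T₂·T₃): 34×2 by 2×28 → 34×28, cost 34·2·28 = 1904; (T₁·(T₂·T₃)): 21×34 by 34×28 → 21×28, cost 21·34·28 = 19992; cumulative 21896; ((T₁·(T₂·T₃))·T₄): 21×28 by 28×47 → 21×47, cost 21·28·47 = 27636; cumulative 49532. Total 49532.
Order II = (((T₁·T₂)·T₃)·T₄): (T₁·T₂): 21×34 by 34×2 → 21×2, cost 21·34·2 = 1428; ((T₁·T₂)·T₃): 21×2 by 2×28 → 21×28, cost 21·2·28 = 1176; cumulative 2604; (((T₁·T₂)·T₃)·T₄): 21×28 by 28×47 → 21×47, cost 21·28·47 = 27636; cumulative 30240. Total 30240.
Difference: |49532 − 30240| = 19292.

19292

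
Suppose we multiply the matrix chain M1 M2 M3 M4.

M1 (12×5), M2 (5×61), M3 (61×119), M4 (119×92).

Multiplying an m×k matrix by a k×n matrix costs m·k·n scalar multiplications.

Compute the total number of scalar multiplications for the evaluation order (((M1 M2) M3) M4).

(M1 M2): 12×5 by 5×61 → 12×61, cost 12·5·61 = 3660
((M1 M2) M3): 12×61 by 61×119 → 12×119, cost 12·61·119 = 87108; cumulative 90768
(((M1 M2) M3) M4): 12×119 by 119×92 → 12×92, cost 12·119·92 = 131376; cumulative 222144
Total: 222144 scalar multiplications.

222144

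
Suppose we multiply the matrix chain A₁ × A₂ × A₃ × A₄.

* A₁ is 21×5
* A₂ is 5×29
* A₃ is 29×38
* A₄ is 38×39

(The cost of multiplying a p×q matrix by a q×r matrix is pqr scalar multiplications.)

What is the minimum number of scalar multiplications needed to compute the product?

Adjacent pairs: A₁A₂ = 21·5·29 = 3045; A₂A₃ = 5·29·38 = 5510; A₃A₄ = 29·38·39 = 42978.
Length 3: A₁..A₃: k=1: 0+5510+21·5·38=9500; k=2: 3045+0+21·29·38=26187 → min 9500 | A₂..A₄: k=2: 0+42978+5·29·39=48633; k=3: 5510+0+5·38·39=12920 → min 12920.
Length 4: A₁..A₄: k=1: 0+12920+21·5·39=17015; k=2: 3045+42978+21·29·39=69774; k=3: 9500+0+21·38·39=40622 → min 17015.
Optimal order: (A₁ × ((A₂ × A₃) × A₄)) with cost 17015.

17015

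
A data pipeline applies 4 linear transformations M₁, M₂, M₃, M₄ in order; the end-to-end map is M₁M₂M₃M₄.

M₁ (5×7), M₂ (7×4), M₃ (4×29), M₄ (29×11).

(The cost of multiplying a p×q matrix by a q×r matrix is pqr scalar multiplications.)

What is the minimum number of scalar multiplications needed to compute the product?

Adjacent pairs: M₁M₂ = 5·7·4 = 140; M₂M₃ = 7·4·29 = 812; M₃M₄ = 4·29·11 = 1276.
Length 3: M₁..M₃: k=1: 0+812+5·7·29=1827; k=2: 140+0+5·4·29=720 → min 720 | M₂..M₄: k=2: 0+1276+7·4·11=1584; k=3: 812+0+7·29·11=3045 → min 1584.
Length 4: M₁..M₄: k=1: 0+1584+5·7·11=1969; k=2: 140+1276+5·4·11=1636; k=3: 720+0+5·29·11=2315 → min 1636.
Optimal order: ((M₁M₂)(M₃M₄)) with cost 1636.

1636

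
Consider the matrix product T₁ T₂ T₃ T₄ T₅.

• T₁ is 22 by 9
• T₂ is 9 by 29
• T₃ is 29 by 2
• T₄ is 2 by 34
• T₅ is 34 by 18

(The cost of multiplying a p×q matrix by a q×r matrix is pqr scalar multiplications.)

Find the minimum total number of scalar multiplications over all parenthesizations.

Adjacent pairs: T₁T₂ = 22·9·29 = 5742; T₂T₃ = 9·29·2 = 522; T₃T₄ = 29·2·34 = 1972; T₄T₅ = 2·34·18 = 1224.
Length 3: T₁..T₃: k=1: 0+522+22·9·2=918; k=2: 5742+0+22·29·2=7018 → min 918 | T₂..T₄: k=2: 0+1972+9·29·34=10846; k=3: 522+0+9·2·34=1134 → min 1134 | T₃..T₅: k=3: 0+1224+29·2·18=2268; k=4: 1972+0+29·34·18=19720 → min 2268.
Length 4: T₁..T₄: k=1: 0+1134+22·9·34=7866; k=2: 5742+1972+22·29·34=29406; k=3: 918+0+22·2·34=2414 → min 2414 | T₂..T₅: k=2: 0+2268+9·29·18=6966; k=3: 522+1224+9·2·18=2070; k=4: 1134+0+9·34·18=6642 → min 2070.
Length 5: T₁..T₅: k=1: 0+2070+22·9·18=5634; k=2: 5742+2268+22·29·18=19494; k=3: 918+1224+22·2·18=2934; k=4: 2414+0+22·34·18=15878 → min 2934.
Optimal order: ((T₁ (T₂ T₃)) (T₄ T₅)) with cost 2934.

2934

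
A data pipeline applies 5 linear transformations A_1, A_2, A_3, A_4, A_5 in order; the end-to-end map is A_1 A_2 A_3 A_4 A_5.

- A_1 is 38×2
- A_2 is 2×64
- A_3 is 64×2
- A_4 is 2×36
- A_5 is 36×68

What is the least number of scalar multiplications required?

Adjacent pairs: A_1A_2 = 38·2·64 = 4864; A_2A_3 = 2·64·2 = 256; A_3A_4 = 64·2·36 = 4608; A_4A_5 = 2·36·68 = 4896.
Length 3: A_1..A_3: k=1: 0+256+38·2·2=408; k=2: 4864+0+38·64·2=9728 → min 408 | A_2..A_4: k=2: 0+4608+2·64·36=9216; k=3: 256+0+2·2·36=400 → min 400 | A_3..A_5: k=3: 0+4896+64·2·68=13600; k=4: 4608+0+64·36·68=161280 → min 13600.
Length 4: A_1..A_4: k=1: 0+400+38·2·36=3136; k=2: 4864+4608+38·64·36=97024; k=3: 408+0+38·2·36=3144 → min 3136 | A_2..A_5: k=2: 0+13600+2·64·68=22304; k=3: 256+4896+2·2·68=5424; k=4: 400+0+2·36·68=5296 → min 5296.
Length 5: A_1..A_5: k=1: 0+5296+38·2·68=10464; k=2: 4864+13600+38·64·68=183840; k=3: 408+4896+38·2·68=10472; k=4: 3136+0+38·36·68=96160 → min 10464.
Optimal order: (A_1 (((A_2 A_3) A_4) A_5)) with cost 10464.

10464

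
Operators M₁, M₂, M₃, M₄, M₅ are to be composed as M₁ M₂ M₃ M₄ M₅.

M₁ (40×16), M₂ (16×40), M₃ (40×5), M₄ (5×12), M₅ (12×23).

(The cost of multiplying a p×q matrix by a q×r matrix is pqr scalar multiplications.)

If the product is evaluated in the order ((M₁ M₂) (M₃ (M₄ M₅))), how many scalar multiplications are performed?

(M₁ M₂): 40×16 by 16×40 → 40×40, cost 40·16·40 = 25600
(M₄ M₅): 5×12 by 12×23 → 5×23, cost 5·12·23 = 1380
(M₃ (M₄ M₅)): 40×5 by 5×23 → 40×23, cost 40·5·23 = 4600; cumulative 5980
((M₁ M₂) (M₃ (M₄ M₅))): 40×40 by 40×23 → 40×23, cost 40·40·23 = 36800; cumulative 68380
Total: 68380 scalar multiplications.

68380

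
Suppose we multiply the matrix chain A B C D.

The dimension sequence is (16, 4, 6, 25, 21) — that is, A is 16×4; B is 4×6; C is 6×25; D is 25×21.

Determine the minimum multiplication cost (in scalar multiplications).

4044

Adjacent pairs: AB = 16·4·6 = 384; BC = 4·6·25 = 600; CD = 6·25·21 = 3150.
Length 3: A..C: k=1: 0+600+16·4·25=2200; k=2: 384+0+16·6·25=2784 → min 2200 | B..D: k=2: 0+3150+4·6·21=3654; k=3: 600+0+4·25·21=2700 → min 2700.
Length 4: A..D: k=1: 0+2700+16·4·21=4044; k=2: 384+3150+16·6·21=5550; k=3: 2200+0+16·25·21=10600 → min 4044.
Optimal order: (A ((B C) D)) with cost 4044.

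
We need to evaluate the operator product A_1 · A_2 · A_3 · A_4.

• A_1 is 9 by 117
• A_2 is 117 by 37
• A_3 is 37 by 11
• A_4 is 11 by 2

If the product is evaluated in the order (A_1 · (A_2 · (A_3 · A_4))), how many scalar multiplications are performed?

(A_3 · A_4): 37×11 by 11×2 → 37×2, cost 37·11·2 = 814
(A_2 · (A_3 · A_4)): 117×37 by 37×2 → 117×2, cost 117·37·2 = 8658; cumulative 9472
(A_1 · (A_2 · (A_3 · A_4))): 9×117 by 117×2 → 9×2, cost 9·117·2 = 2106; cumulative 11578
Total: 11578 scalar multiplications.

11578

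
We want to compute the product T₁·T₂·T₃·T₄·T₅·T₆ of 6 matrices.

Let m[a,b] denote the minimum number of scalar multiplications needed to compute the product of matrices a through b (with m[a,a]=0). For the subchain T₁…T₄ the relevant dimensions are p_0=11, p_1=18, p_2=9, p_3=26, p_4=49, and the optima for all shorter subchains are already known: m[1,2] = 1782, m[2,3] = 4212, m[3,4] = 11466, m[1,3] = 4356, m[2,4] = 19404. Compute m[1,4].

m[1,4] = min over k∈[1,3] of m[1,k]+m[k+1,4]+p_{0}·p_k·p_{4}.
k=1: 0 + 19404 + 11·18·49 = 29106; k=2: 1782 + 11466 + 11·9·49 = 18099; k=3: 4356 + 0 + 11·26·49 = 18370.
Minimum: 18099 at k=2.

18099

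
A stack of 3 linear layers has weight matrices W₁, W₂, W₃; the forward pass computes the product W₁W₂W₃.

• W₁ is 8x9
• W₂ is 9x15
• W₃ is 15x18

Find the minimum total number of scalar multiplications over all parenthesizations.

3240

Order (W₁(W₂W₃)): (W₂W₃): 9×15 by 15×18 → 9×18, cost 9·15·18 = 2430; (W₁(W₂W₃)): 8×9 by 9×18 → 8×18, cost 8·9·18 = 1296; cumulative 3726. Total 3726.
Order ((W₁W₂)W₃): (W₁W₂): 8×9 by 9×15 → 8×15, cost 8·9·15 = 1080; ((W₁W₂)W₃): 8×15 by 15×18 → 8×18, cost 8·15·18 = 2160; cumulative 3240. Total 3240.
Minimum: 3240.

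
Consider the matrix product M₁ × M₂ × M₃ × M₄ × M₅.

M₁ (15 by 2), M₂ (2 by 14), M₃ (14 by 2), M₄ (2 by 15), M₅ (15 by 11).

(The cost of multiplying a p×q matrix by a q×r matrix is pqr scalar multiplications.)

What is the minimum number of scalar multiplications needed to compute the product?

Adjacent pairs: M₁M₂ = 15·2·14 = 420; M₂M₃ = 2·14·2 = 56; M₃M₄ = 14·2·15 = 420; M₄M₅ = 2·15·11 = 330.
Length 3: M₁..M₃: k=1: 0+56+15·2·2=116; k=2: 420+0+15·14·2=840 → min 116 | M₂..M₄: k=2: 0+420+2·14·15=840; k=3: 56+0+2·2·15=116 → min 116 | M₃..M₅: k=3: 0+330+14·2·11=638; k=4: 420+0+14·15·11=2730 → min 638.
Length 4: M₁..M₄: k=1: 0+116+15·2·15=566; k=2: 420+420+15·14·15=3990; k=3: 116+0+15·2·15=566 → min 566 | M₂..M₅: k=2: 0+638+2·14·11=946; k=3: 56+330+2·2·11=430; k=4: 116+0+2·15·11=446 → min 430.
Length 5: M₁..M₅: k=1: 0+430+15·2·11=760; k=2: 420+638+15·14·11=3368; k=3: 116+330+15·2·11=776; k=4: 566+0+15·15·11=3041 → min 760.
Optimal order: (M₁ × ((M₂ × M₃) × (M₄ × M₅))) with cost 760.

760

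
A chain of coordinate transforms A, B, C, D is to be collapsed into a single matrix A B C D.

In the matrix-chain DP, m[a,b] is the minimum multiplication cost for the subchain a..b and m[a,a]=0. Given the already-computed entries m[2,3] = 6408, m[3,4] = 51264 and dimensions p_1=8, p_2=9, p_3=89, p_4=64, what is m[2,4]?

m[2,4] = min over k∈[2,3] of m[2,k]+m[k+1,4]+p_{1}·p_k·p_{4}.
k=2: 0 + 51264 + 8·9·64 = 55872; k=3: 6408 + 0 + 8·89·64 = 51976.
Minimum: 51976 at k=3.

51976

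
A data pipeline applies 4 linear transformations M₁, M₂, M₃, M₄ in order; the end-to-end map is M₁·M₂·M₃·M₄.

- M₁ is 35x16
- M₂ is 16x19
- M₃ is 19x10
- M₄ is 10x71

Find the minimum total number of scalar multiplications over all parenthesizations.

33490

Adjacent pairs: M₁M₂ = 35·16·19 = 10640; M₂M₃ = 16·19·10 = 3040; M₃M₄ = 19·10·71 = 13490.
Length 3: M₁..M₃: k=1: 0+3040+35·16·10=8640; k=2: 10640+0+35·19·10=17290 → min 8640 | M₂..M₄: k=2: 0+13490+16·19·71=35074; k=3: 3040+0+16·10·71=14400 → min 14400.
Length 4: M₁..M₄: k=1: 0+14400+35·16·71=54160; k=2: 10640+13490+35·19·71=71345; k=3: 8640+0+35·10·71=33490 → min 33490.
Optimal order: ((M₁·(M₂·M₃))·M₄) with cost 33490.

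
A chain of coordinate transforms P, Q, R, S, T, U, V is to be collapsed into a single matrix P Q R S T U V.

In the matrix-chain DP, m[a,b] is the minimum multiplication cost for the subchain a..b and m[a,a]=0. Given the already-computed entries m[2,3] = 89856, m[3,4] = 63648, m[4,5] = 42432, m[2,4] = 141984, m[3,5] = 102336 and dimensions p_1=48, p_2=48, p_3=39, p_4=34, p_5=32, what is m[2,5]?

m[2,5] = min over k∈[2,4] of m[2,k]+m[k+1,5]+p_{1}·p_k·p_{5}.
k=2: 0 + 102336 + 48·48·32 = 176064; k=3: 89856 + 42432 + 48·39·32 = 192192; k=4: 141984 + 0 + 48·34·32 = 194208.
Minimum: 176064 at k=2.

176064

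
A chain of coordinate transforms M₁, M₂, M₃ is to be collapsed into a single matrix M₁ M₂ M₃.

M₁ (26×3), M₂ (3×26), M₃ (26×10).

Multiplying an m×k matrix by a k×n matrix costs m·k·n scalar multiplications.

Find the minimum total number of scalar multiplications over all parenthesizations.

1560

Order (M₁ (M₂ M₃)): (M₂ M₃): 3×26 by 26×10 → 3×10, cost 3·26·10 = 780; (M₁ (M₂ M₃)): 26×3 by 3×10 → 26×10, cost 26·3·10 = 780; cumulative 1560. Total 1560.
Order ((M₁ M₂) M₃): (M₁ M₂): 26×3 by 3×26 → 26×26, cost 26·3·26 = 2028; ((M₁ M₂) M₃): 26×26 by 26×10 → 26×10, cost 26·26·10 = 6760; cumulative 8788. Total 8788.
Minimum: 1560.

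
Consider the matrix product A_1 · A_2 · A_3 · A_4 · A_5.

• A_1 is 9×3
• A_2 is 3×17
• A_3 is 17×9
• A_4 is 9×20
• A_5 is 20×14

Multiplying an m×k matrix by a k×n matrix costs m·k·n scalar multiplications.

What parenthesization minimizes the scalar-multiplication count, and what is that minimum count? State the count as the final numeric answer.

Adjacent pairs: A_1A_2 = 9·3·17 = 459; A_2A_3 = 3·17·9 = 459; A_3A_4 = 17·9·20 = 3060; A_4A_5 = 9·20·14 = 2520.
Length 3: A_1..A_3: k=1: 0+459+9·3·9=702; k=2: 459+0+9·17·9=1836 → min 702 | A_2..A_4: k=2: 0+3060+3·17·20=4080; k=3: 459+0+3·9·20=999 → min 999 | A_3..A_5: k=3: 0+2520+17·9·14=4662; k=4: 3060+0+17·20·14=7820 → min 4662.
Length 4: A_1..A_4: k=1: 0+999+9·3·20=1539; k=2: 459+3060+9·17·20=6579; k=3: 702+0+9·9·20=2322 → min 1539 | A_2..A_5: k=2: 0+4662+3·17·14=5376; k=3: 459+2520+3·9·14=3357; k=4: 999+0+3·20·14=1839 → min 1839.
Length 5: A_1..A_5: k=1: 0+1839+9·3·14=2217; k=2: 459+4662+9·17·14=7263; k=3: 702+2520+9·9·14=4356; k=4: 1539+0+9·20·14=4059 → min 2217.
Optimal parenthesization: (A_1 · (((A_2 · A_3) · A_4) · A_5)) with cost 2217.

2217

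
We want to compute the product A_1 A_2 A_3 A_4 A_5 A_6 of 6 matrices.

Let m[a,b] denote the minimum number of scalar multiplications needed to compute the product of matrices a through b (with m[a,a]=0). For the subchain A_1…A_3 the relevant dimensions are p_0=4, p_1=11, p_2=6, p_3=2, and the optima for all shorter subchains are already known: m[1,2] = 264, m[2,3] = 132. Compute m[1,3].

220

m[1,3] = min over k∈[1,2] of m[1,k]+m[k+1,3]+p_{0}·p_k·p_{3}.
k=1: 0 + 132 + 4·11·2 = 220; k=2: 264 + 0 + 4·6·2 = 312.
Minimum: 220 at k=1.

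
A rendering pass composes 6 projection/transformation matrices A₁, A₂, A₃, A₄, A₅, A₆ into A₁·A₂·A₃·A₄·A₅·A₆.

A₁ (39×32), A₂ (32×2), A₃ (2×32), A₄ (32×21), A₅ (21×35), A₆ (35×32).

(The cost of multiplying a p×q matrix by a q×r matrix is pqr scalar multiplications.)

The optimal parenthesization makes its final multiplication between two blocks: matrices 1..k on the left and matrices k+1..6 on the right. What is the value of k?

Adjacent pairs: A₁A₂ = 39·32·2 = 2496; A₂A₃ = 32·2·32 = 2048; A₃A₄ = 2·32·21 = 1344; A₄A₅ = 32·21·35 = 23520; A₅A₆ = 21·35·32 = 23520.
Length 3: A₁..A₃: k=1: 0+2048+39·32·32=41984; k=2: 2496+0+39·2·32=4992 → min 4992 | A₂..A₄: k=2: 0+1344+32·2·21=2688; k=3: 2048+0+32·32·21=23552 → min 2688 | A₃..A₅: k=3: 0+23520+2·32·35=25760; k=4: 1344+0+2·21·35=2814 → min 2814 | A₄..A₆: k=4: 0+23520+32·21·32=45024; k=5: 23520+0+32·35·32=59360 → min 45024.
Length 4: A₁..A₄: k=1: 0+2688+39·32·21=28896; k=2: 2496+1344+39·2·21=5478; k=3: 4992+0+39·32·21=31200 → min 5478 | A₂..A₅: k=2: 0+2814+32·2·35=5054; k=3: 2048+23520+32·32·35=61408; k=4: 2688+0+32·21·35=26208 → min 5054 | A₃..A₆: k=3: 0+45024+2·32·32=47072; k=4: 1344+23520+2·21·32=26208; k=5: 2814+0+2·35·32=5054 → min 5054.
Length 5: A₁..A₅: k=1: 0+5054+39·32·35=48734; k=2: 2496+2814+39·2·35=8040; k=3: 4992+23520+39·32·35=72192; k=4: 5478+0+39·21·35=34143 → min 8040 | A₂..A₆: k=2: 0+5054+32·2·32=7102; k=3: 2048+45024+32·32·32=79840; k=4: 2688+23520+32·21·32=47712; k=5: 5054+0+32·35·32=40894 → min 7102.
Top-level splits: k=1: (A₁..A₁)·(A₂..A₆) → 0+7102+39·32·32 = 47038; k=2: (A₁..A₂)·(A₃..A₆) → 2496+5054+39·2·32 = 10046; k=3: (A₁..A₃)·(A₄..A₆) → 4992+45024+39·32·32 = 89952; k=4: (A₁..A₄)·(A₅..A₆) → 5478+23520+39·21·32 = 55206; k=5: (A₁..A₅)·(A₆..A₆) → 8040+0+39·35·32 = 51720.
Best split is after A₂, i.e. k = 2.

2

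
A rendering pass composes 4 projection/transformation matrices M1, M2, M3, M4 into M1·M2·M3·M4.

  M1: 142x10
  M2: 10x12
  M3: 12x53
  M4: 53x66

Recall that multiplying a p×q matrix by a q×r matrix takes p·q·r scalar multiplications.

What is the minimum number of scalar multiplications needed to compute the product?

135060

Adjacent pairs: M1M2 = 142·10·12 = 17040; M2M3 = 10·12·53 = 6360; M3M4 = 12·53·66 = 41976.
Length 3: M1..M3: k=1: 0+6360+142·10·53=81620; k=2: 17040+0+142·12·53=107352 → min 81620 | M2..M4: k=2: 0+41976+10·12·66=49896; k=3: 6360+0+10·53·66=41340 → min 41340.
Length 4: M1..M4: k=1: 0+41340+142·10·66=135060; k=2: 17040+41976+142·12·66=171480; k=3: 81620+0+142·53·66=578336 → min 135060.
Optimal order: (M1·((M2·M3)·M4)) with cost 135060.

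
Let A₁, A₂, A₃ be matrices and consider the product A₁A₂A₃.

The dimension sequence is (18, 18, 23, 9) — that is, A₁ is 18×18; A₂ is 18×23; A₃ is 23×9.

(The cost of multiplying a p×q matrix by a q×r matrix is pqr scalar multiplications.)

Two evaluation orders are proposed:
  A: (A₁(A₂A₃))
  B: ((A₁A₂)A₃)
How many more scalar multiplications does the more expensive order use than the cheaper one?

4536

Order A = (A₁(A₂A₃)): (A₂A₃): 18×23 by 23×9 → 18×9, cost 18·23·9 = 3726; (A₁(A₂A₃)): 18×18 by 18×9 → 18×9, cost 18·18·9 = 2916; cumulative 6642. Total 6642.
Order B = ((A₁A₂)A₃): (A₁A₂): 18×18 by 18×23 → 18×23, cost 18·18·23 = 7452; ((A₁A₂)A₃): 18×23 by 23×9 → 18×9, cost 18·23·9 = 3726; cumulative 11178. Total 11178.
Difference: |6642 − 11178| = 4536.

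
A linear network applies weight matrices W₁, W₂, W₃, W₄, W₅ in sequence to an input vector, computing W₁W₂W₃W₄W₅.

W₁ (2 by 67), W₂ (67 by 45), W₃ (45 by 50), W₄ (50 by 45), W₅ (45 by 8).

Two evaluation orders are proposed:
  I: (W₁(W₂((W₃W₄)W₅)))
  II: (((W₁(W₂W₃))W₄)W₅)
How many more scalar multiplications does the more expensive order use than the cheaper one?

20028

Order I = (W₁(W₂((W₃W₄)W₅))): (W₃W₄): 45×50 by 50×45 → 45×45, cost 45·50·45 = 101250; ((W₃W₄)W₅): 45×45 by 45×8 → 45×8, cost 45·45·8 = 16200; cumulative 117450; (W₂((W₃W₄)W₅)): 67×45 by 45×8 → 67×8, cost 67·45·8 = 24120; cumulative 141570; (W₁(W₂((W₃W₄)W₅))): 2×67 by 67×8 → 2×8, cost 2·67·8 = 1072; cumulative 142642. Total 142642.
Order II = (((W₁(W₂W₃))W₄)W₅): (W₂W₃): 67×45 by 45×50 → 67×50, cost 67·45·50 = 150750; (W₁(W₂W₃)): 2×67 by 67×50 → 2×50, cost 2·67·50 = 6700; cumulative 157450; ((W₁(W₂W₃))W₄): 2×50 by 50×45 → 2×45, cost 2·50·45 = 4500; cumulative 161950; (((W₁(W₂W₃))W₄)W₅): 2×45 by 45×8 → 2×8, cost 2·45·8 = 720; cumulative 162670. Total 162670.
Difference: |142642 − 162670| = 20028.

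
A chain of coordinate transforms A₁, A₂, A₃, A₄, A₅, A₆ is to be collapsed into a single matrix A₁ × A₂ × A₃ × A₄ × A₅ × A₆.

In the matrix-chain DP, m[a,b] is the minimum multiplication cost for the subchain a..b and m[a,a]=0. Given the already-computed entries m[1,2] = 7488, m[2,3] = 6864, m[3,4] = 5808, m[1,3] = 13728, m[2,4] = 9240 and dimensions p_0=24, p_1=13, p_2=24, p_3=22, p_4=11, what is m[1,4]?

m[1,4] = min over k∈[1,3] of m[1,k]+m[k+1,4]+p_{0}·p_k·p_{4}.
k=1: 0 + 9240 + 24·13·11 = 12672; k=2: 7488 + 5808 + 24·24·11 = 19632; k=3: 13728 + 0 + 24·22·11 = 19536.
Minimum: 12672 at k=1.

12672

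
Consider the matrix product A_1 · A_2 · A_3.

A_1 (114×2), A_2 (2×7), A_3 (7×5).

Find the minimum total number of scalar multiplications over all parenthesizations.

1210

Order (A_1 · (A_2 · A_3)): (A_2 · A_3): 2×7 by 7×5 → 2×5, cost 2·7·5 = 70; (A_1 · (A_2 · A_3)): 114×2 by 2×5 → 114×5, cost 114·2·5 = 1140; cumulative 1210. Total 1210.
Order ((A_1 · A_2) · A_3): (A_1 · A_2): 114×2 by 2×7 → 114×7, cost 114·2·7 = 1596; ((A_1 · A_2) · A_3): 114×7 by 7×5 → 114×5, cost 114·7·5 = 3990; cumulative 5586. Total 5586.
Minimum: 1210.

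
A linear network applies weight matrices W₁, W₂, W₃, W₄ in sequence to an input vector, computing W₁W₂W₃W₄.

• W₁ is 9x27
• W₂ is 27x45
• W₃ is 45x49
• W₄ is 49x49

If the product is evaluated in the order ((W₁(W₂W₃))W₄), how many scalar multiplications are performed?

93051

(W₂W₃): 27×45 by 45×49 → 27×49, cost 27·45·49 = 59535
(W₁(W₂W₃)): 9×27 by 27×49 → 9×49, cost 9·27·49 = 11907; cumulative 71442
((W₁(W₂W₃))W₄): 9×49 by 49×49 → 9×49, cost 9·49·49 = 21609; cumulative 93051
Total: 93051 scalar multiplications.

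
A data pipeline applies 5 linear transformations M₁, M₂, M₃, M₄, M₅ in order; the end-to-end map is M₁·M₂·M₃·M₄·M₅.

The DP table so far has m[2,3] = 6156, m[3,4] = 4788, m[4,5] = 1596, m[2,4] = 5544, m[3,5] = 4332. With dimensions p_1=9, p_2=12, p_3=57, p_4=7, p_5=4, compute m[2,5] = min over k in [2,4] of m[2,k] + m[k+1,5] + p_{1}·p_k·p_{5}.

m[2,5] = min over k∈[2,4] of m[2,k]+m[k+1,5]+p_{1}·p_k·p_{5}.
k=2: 0 + 4332 + 9·12·4 = 4764; k=3: 6156 + 1596 + 9·57·4 = 9804; k=4: 5544 + 0 + 9·7·4 = 5796.
Minimum: 4764 at k=2.

4764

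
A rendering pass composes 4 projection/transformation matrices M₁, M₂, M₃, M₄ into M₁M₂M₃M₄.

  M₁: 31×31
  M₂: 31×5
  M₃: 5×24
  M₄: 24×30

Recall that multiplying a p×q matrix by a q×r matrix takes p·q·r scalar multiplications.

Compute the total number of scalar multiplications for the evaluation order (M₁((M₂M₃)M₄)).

54870

(M₂M₃): 31×5 by 5×24 → 31×24, cost 31·5·24 = 3720
((M₂M₃)M₄): 31×24 by 24×30 → 31×30, cost 31·24·30 = 22320; cumulative 26040
(M₁((M₂M₃)M₄)): 31×31 by 31×30 → 31×30, cost 31·31·30 = 28830; cumulative 54870
Total: 54870 scalar multiplications.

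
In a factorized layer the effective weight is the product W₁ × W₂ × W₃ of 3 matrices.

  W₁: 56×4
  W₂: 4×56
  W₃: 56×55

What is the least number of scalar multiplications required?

Order (W₁ × (W₂ × W₃)): (W₂ × W₃): 4×56 by 56×55 → 4×55, cost 4·56·55 = 12320; (W₁ × (W₂ × W₃)): 56×4 by 4×55 → 56×55, cost 56·4·55 = 12320; cumulative 24640. Total 24640.
Order ((W₁ × W₂) × W₃): (W₁ × W₂): 56×4 by 4×56 → 56×56, cost 56·4·56 = 12544; ((W₁ × W₂) × W₃): 56×56 by 56×55 → 56×55, cost 56·56·55 = 172480; cumulative 185024. Total 185024.
Minimum: 24640.

24640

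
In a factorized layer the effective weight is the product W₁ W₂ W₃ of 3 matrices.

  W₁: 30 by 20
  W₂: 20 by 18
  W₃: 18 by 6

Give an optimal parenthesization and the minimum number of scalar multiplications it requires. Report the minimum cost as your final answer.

(W₁ (W₂ W₃)): cost 5760.
((W₁ W₂) W₃): cost 14040.
Optimal: (W₁ (W₂ W₃)) with cost 5760.

5760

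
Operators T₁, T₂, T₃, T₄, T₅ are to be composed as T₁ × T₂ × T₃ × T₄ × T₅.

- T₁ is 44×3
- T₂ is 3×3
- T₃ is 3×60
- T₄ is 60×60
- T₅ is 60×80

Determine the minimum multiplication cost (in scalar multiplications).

Adjacent pairs: T₁T₂ = 44·3·3 = 396; T₂T₃ = 3·3·60 = 540; T₃T₄ = 3·60·60 = 10800; T₄T₅ = 60·60·80 = 288000.
Length 3: T₁..T₃: k=1: 0+540+44·3·60=8460; k=2: 396+0+44·3·60=8316 → min 8316 | T₂..T₄: k=2: 0+10800+3·3·60=11340; k=3: 540+0+3·60·60=11340 → min 11340 | T₃..T₅: k=3: 0+288000+3·60·80=302400; k=4: 10800+0+3·60·80=25200 → min 25200.
Length 4: T₁..T₄: k=1: 0+11340+44·3·60=19260; k=2: 396+10800+44·3·60=19116; k=3: 8316+0+44·60·60=166716 → min 19116 | T₂..T₅: k=2: 0+25200+3·3·80=25920; k=3: 540+288000+3·60·80=302940; k=4: 11340+0+3·60·80=25740 → min 25740.
Length 5: T₁..T₅: k=1: 0+25740+44·3·80=36300; k=2: 396+25200+44·3·80=36156; k=3: 8316+288000+44·60·80=507516; k=4: 19116+0+44·60·80=230316 → min 36156.
Optimal order: ((T₁ × T₂) × ((T₃ × T₄) × T₅)) with cost 36156.

36156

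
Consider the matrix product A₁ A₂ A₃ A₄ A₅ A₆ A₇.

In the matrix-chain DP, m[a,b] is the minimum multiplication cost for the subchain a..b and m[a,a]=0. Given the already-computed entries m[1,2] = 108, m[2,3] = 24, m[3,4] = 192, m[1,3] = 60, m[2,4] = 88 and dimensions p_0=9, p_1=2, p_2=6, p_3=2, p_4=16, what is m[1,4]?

m[1,4] = min over k∈[1,3] of m[1,k]+m[k+1,4]+p_{0}·p_k·p_{4}.
k=1: 0 + 88 + 9·2·16 = 376; k=2: 108 + 192 + 9·6·16 = 1164; k=3: 60 + 0 + 9·2·16 = 348.
Minimum: 348 at k=3.

348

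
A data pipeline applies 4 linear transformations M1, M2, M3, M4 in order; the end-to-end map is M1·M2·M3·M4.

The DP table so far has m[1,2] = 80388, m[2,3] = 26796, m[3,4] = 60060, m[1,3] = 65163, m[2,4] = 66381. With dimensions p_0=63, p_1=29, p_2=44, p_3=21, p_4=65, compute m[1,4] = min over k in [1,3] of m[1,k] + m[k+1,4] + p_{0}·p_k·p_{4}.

151158

m[1,4] = min over k∈[1,3] of m[1,k]+m[k+1,4]+p_{0}·p_k·p_{4}.
k=1: 0 + 66381 + 63·29·65 = 185136; k=2: 80388 + 60060 + 63·44·65 = 320628; k=3: 65163 + 0 + 63·21·65 = 151158.
Minimum: 151158 at k=3.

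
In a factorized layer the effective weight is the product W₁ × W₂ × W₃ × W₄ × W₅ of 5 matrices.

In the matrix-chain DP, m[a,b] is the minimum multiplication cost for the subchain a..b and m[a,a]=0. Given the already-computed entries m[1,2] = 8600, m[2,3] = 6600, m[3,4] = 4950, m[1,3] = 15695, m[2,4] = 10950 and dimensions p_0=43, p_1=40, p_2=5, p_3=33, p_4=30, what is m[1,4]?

m[1,4] = min over k∈[1,3] of m[1,k]+m[k+1,4]+p_{0}·p_k·p_{4}.
k=1: 0 + 10950 + 43·40·30 = 62550; k=2: 8600 + 4950 + 43·5·30 = 20000; k=3: 15695 + 0 + 43·33·30 = 58265.
Minimum: 20000 at k=2.

20000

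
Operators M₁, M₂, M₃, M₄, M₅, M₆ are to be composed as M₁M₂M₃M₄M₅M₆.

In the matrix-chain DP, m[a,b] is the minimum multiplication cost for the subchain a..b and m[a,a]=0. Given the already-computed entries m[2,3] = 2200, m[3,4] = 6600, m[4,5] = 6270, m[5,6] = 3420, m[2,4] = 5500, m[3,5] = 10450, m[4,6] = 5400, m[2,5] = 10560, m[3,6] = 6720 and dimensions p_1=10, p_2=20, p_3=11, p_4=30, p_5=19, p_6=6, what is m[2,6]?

m[2,6] = min over k∈[2,5] of m[2,k]+m[k+1,6]+p_{1}·p_k·p_{6}.
k=2: 0 + 6720 + 10·20·6 = 7920; k=3: 2200 + 5400 + 10·11·6 = 8260; k=4: 5500 + 3420 + 10·30·6 = 10720; k=5: 10560 + 0 + 10·19·6 = 11700.
Minimum: 7920 at k=2.

7920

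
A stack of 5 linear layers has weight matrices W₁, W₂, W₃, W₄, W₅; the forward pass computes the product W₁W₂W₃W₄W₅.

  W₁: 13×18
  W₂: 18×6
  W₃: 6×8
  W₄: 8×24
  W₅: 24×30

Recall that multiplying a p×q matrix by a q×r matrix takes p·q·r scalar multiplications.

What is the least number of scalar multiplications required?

Adjacent pairs: W₁W₂ = 13·18·6 = 1404; W₂W₃ = 18·6·8 = 864; W₃W₄ = 6·8·24 = 1152; W₄W₅ = 8·24·30 = 5760.
Length 3: W₁..W₃: k=1: 0+864+13·18·8=2736; k=2: 1404+0+13·6·8=2028 → min 2028 | W₂..W₄: k=2: 0+1152+18·6·24=3744; k=3: 864+0+18·8·24=4320 → min 3744 | W₃..W₅: k=3: 0+5760+6·8·30=7200; k=4: 1152+0+6·24·30=5472 → min 5472.
Length 4: W₁..W₄: k=1: 0+3744+13·18·24=9360; k=2: 1404+1152+13·6·24=4428; k=3: 2028+0+13·8·24=4524 → min 4428 | W₂..W₅: k=2: 0+5472+18·6·30=8712; k=3: 864+5760+18·8·30=10944; k=4: 3744+0+18·24·30=16704 → min 8712.
Length 5: W₁..W₅: k=1: 0+8712+13·18·30=15732; k=2: 1404+5472+13·6·30=9216; k=3: 2028+5760+13·8·30=10908; k=4: 4428+0+13·24·30=13788 → min 9216.
Optimal order: ((W₁W₂)((W₃W₄)W₅)) with cost 9216.

9216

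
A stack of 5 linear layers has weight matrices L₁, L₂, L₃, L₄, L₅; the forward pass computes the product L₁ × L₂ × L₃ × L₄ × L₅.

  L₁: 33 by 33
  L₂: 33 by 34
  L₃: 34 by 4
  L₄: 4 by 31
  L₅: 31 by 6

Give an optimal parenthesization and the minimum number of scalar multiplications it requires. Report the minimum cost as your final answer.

10380

Adjacent pairs: L₁L₂ = 33·33·34 = 37026; L₂L₃ = 33·34·4 = 4488; L₃L₄ = 34·4·31 = 4216; L₄L₅ = 4·31·6 = 744.
Length 3: L₁..L₃: k=1: 0+4488+33·33·4=8844; k=2: 37026+0+33·34·4=41514 → min 8844 | L₂..L₄: k=2: 0+4216+33·34·31=38998; k=3: 4488+0+33·4·31=8580 → min 8580 | L₃..L₅: k=3: 0+744+34·4·6=1560; k=4: 4216+0+34·31·6=10540 → min 1560.
Length 4: L₁..L₄: k=1: 0+8580+33·33·31=42339; k=2: 37026+4216+33·34·31=76024; k=3: 8844+0+33·4·31=12936 → min 12936 | L₂..L₅: k=2: 0+1560+33·34·6=8292; k=3: 4488+744+33·4·6=6024; k=4: 8580+0+33·31·6=14718 → min 6024.
Length 5: L₁..L₅: k=1: 0+6024+33·33·6=12558; k=2: 37026+1560+33·34·6=45318; k=3: 8844+744+33·4·6=10380; k=4: 12936+0+33·31·6=19074 → min 10380.
Optimal parenthesization: ((L₁ × (L₂ × L₃)) × (L₄ × L₅)) with cost 10380.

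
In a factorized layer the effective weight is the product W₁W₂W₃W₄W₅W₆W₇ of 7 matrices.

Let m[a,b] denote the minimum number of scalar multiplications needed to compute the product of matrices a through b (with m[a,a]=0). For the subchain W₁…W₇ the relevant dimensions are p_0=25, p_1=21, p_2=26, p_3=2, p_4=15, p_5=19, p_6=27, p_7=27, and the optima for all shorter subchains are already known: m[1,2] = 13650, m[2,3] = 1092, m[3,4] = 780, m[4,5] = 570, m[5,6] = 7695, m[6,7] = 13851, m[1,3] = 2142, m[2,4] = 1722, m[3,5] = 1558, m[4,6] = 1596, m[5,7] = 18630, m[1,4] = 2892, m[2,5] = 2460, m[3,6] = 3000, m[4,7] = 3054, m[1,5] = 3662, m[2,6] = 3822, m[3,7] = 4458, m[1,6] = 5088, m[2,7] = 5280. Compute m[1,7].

m[1,7] = min over k∈[1,6] of m[1,k]+m[k+1,7]+p_{0}·p_k·p_{7}.
k=1: 0 + 5280 + 25·21·27 = 19455; k=2: 13650 + 4458 + 25·26·27 = 35658; k=3: 2142 + 3054 + 25·2·27 = 6546; k=4: 2892 + 18630 + 25·15·27 = 31647; k=5: 3662 + 13851 + 25·19·27 = 30338; k=6: 5088 + 0 + 25·27·27 = 23313.
Minimum: 6546 at k=3.

6546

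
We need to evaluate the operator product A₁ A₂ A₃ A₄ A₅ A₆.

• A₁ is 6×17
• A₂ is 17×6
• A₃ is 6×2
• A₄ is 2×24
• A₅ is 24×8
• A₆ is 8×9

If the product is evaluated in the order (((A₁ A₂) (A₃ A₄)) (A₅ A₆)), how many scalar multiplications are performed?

(A₁ A₂): 6×17 by 17×6 → 6×6, cost 6·17·6 = 612
(A₃ A₄): 6×2 by 2×24 → 6×24, cost 6·2·24 = 288
((A₁ A₂) (A₃ A₄)): 6×6 by 6×24 → 6×24, cost 6·6·24 = 864; cumulative 1764
(A₅ A₆): 24×8 by 8×9 → 24×9, cost 24·8·9 = 1728
(((A₁ A₂) (A₃ A₄)) (A₅ A₆)): 6×24 by 24×9 → 6×9, cost 6·24·9 = 1296; cumulative 4788
Total: 4788 scalar multiplications.

4788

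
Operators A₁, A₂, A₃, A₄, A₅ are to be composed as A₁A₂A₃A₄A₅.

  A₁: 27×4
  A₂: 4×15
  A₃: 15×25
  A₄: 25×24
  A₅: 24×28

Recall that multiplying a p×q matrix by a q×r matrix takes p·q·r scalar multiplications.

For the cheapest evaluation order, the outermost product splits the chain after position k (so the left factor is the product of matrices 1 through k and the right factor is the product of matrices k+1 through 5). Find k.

1

Adjacent pairs: A₁A₂ = 27·4·15 = 1620; A₂A₃ = 4·15·25 = 1500; A₃A₄ = 15·25·24 = 9000; A₄A₅ = 25·24·28 = 16800.
Length 3: A₁..A₃: k=1: 0+1500+27·4·25=4200; k=2: 1620+0+27·15·25=11745 → min 4200 | A₂..A₄: k=2: 0+9000+4·15·24=10440; k=3: 1500+0+4·25·24=3900 → min 3900 | A₃..A₅: k=3: 0+16800+15·25·28=27300; k=4: 9000+0+15·24·28=19080 → min 19080.
Length 4: A₁..A₄: k=1: 0+3900+27·4·24=6492; k=2: 1620+9000+27·15·24=20340; k=3: 4200+0+27·25·24=20400 → min 6492 | A₂..A₅: k=2: 0+19080+4·15·28=20760; k=3: 1500+16800+4·25·28=21100; k=4: 3900+0+4·24·28=6588 → min 6588.
Top-level splits: k=1: (A₁..A₁)·(A₂..A₅) → 0+6588+27·4·28 = 9612; k=2: (A₁..A₂)·(A₃..A₅) → 1620+19080+27·15·28 = 32040; k=3: (A₁..A₃)·(A₄..A₅) → 4200+16800+27·25·28 = 39900; k=4: (A₁..A₄)·(A₅..A₅) → 6492+0+27·24·28 = 24636.
Best split is after A₁, i.e. k = 1.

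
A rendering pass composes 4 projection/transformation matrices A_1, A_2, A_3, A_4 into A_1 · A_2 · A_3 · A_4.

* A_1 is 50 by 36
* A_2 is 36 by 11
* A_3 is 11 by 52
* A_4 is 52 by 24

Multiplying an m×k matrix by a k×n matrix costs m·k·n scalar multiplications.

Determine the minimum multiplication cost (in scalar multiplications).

Adjacent pairs: A_1A_2 = 50·36·11 = 19800; A_2A_3 = 36·11·52 = 20592; A_3A_4 = 11·52·24 = 13728.
Length 3: A_1..A_3: k=1: 0+20592+50·36·52=114192; k=2: 19800+0+50·11·52=48400 → min 48400 | A_2..A_4: k=2: 0+13728+36·11·24=23232; k=3: 20592+0+36·52·24=65520 → min 23232.
Length 4: A_1..A_4: k=1: 0+23232+50·36·24=66432; k=2: 19800+13728+50·11·24=46728; k=3: 48400+0+50·52·24=110800 → min 46728.
Optimal order: ((A_1 · A_2) · (A_3 · A_4)) with cost 46728.

46728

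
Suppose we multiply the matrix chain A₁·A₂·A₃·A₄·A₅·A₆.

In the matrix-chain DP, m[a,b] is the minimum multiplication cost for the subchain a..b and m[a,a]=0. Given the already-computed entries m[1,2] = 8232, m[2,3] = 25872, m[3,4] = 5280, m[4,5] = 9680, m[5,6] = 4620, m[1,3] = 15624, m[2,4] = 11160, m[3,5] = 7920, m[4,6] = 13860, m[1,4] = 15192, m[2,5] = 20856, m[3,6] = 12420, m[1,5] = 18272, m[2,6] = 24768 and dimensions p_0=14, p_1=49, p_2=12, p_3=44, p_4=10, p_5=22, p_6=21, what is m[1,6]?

22752

m[1,6] = min over k∈[1,5] of m[1,k]+m[k+1,6]+p_{0}·p_k·p_{6}.
k=1: 0 + 24768 + 14·49·21 = 39174; k=2: 8232 + 12420 + 14·12·21 = 24180; k=3: 15624 + 13860 + 14·44·21 = 42420; k=4: 15192 + 4620 + 14·10·21 = 22752; k=5: 18272 + 0 + 14·22·21 = 24740.
Minimum: 22752 at k=4.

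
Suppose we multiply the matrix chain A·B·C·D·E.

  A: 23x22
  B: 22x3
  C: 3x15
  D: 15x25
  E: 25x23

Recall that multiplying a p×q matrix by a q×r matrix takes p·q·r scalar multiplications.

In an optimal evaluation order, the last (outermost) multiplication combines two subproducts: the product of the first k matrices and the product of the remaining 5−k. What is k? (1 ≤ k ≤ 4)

2

Adjacent pairs: AB = 23·22·3 = 1518; BC = 22·3·15 = 990; CD = 3·15·25 = 1125; DE = 15·25·23 = 8625.
Length 3: A..C: k=1: 0+990+23·22·15=8580; k=2: 1518+0+23·3·15=2553 → min 2553 | B..D: k=2: 0+1125+22·3·25=2775; k=3: 990+0+22·15·25=9240 → min 2775 | C..E: k=3: 0+8625+3·15·23=9660; k=4: 1125+0+3·25·23=2850 → min 2850.
Length 4: A..D: k=1: 0+2775+23·22·25=15425; k=2: 1518+1125+23·3·25=4368; k=3: 2553+0+23·15·25=11178 → min 4368 | B..E: k=2: 0+2850+22·3·23=4368; k=3: 990+8625+22·15·23=17205; k=4: 2775+0+22·25·23=15425 → min 4368.
Top-level splits: k=1: (A..A)·(B..E) → 0+4368+23·22·23 = 16006; k=2: (A..B)·(C..E) → 1518+2850+23·3·23 = 5955; k=3: (A..C)·(D..E) → 2553+8625+23·15·23 = 19113; k=4: (A..D)·(E..E) → 4368+0+23·25·23 = 17593.
Best split is after B, i.e. k = 2.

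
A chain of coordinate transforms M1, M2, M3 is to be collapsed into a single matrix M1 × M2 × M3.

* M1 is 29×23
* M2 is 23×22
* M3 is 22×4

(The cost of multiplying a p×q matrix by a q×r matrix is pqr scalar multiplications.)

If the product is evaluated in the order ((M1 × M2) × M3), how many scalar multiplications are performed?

(M1 × M2): 29×23 by 23×22 → 29×22, cost 29·23·22 = 14674
((M1 × M2) × M3): 29×22 by 22×4 → 29×4, cost 29·22·4 = 2552; cumulative 17226
Total: 17226 scalar multiplications.

17226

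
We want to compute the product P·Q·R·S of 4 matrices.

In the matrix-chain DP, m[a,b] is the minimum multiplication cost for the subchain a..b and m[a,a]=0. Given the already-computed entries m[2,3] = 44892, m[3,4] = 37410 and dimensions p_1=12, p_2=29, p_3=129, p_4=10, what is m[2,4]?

40890

m[2,4] = min over k∈[2,3] of m[2,k]+m[k+1,4]+p_{1}·p_k·p_{4}.
k=2: 0 + 37410 + 12·29·10 = 40890; k=3: 44892 + 0 + 12·129·10 = 60372.
Minimum: 40890 at k=2.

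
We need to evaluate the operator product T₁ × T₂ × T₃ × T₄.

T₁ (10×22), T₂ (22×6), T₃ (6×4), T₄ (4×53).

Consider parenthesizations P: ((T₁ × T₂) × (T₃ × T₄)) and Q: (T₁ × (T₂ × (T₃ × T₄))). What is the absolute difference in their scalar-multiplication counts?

14156

Order P = ((T₁ × T₂) × (T₃ × T₄)): (T₁ × T₂): 10×22 by 22×6 → 10×6, cost 10·22·6 = 1320; (T₃ × T₄): 6×4 by 4×53 → 6×53, cost 6·4·53 = 1272; ((T₁ × T₂) × (T₃ × T₄)): 10×6 by 6×53 → 10×53, cost 10·6·53 = 3180; cumulative 5772. Total 5772.
Order Q = (T₁ × (T₂ × (T₃ × T₄))): (T₃ × T₄): 6×4 by 4×53 → 6×53, cost 6·4·53 = 1272; (T₂ × (T₃ × T₄)): 22×6 by 6×53 → 22×53, cost 22·6·53 = 6996; cumulative 8268; (T₁ × (T₂ × (T₃ × T₄))): 10×22 by 22×53 → 10×53, cost 10·22·53 = 11660; cumulative 19928. Total 19928.
Difference: |5772 − 19928| = 14156.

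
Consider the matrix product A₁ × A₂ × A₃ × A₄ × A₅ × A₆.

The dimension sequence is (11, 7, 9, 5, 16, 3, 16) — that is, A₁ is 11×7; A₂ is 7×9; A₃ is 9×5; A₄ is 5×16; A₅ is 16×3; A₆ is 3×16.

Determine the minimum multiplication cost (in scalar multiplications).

1323

Adjacent pairs: A₁A₂ = 11·7·9 = 693; A₂A₃ = 7·9·5 = 315; A₃A₄ = 9·5·16 = 720; A₄A₅ = 5·16·3 = 240; A₅A₆ = 16·3·16 = 768.
Length 3: A₁..A₃: k=1: 0+315+11·7·5=700; k=2: 693+0+11·9·5=1188 → min 700 | A₂..A₄: k=2: 0+720+7·9·16=1728; k=3: 315+0+7·5·16=875 → min 875 | A₃..A₅: k=3: 0+240+9·5·3=375; k=4: 720+0+9·16·3=1152 → min 375 | A₄..A₆: k=4: 0+768+5·16·16=2048; k=5: 240+0+5·3·16=480 → min 480.
Length 4: A₁..A₄: k=1: 0+875+11·7·16=2107; k=2: 693+720+11·9·16=2997; k=3: 700+0+11·5·16=1580 → min 1580 | A₂..A₅: k=2: 0+375+7·9·3=564; k=3: 315+240+7·5·3=660; k=4: 875+0+7·16·3=1211 → min 564 | A₃..A₆: k=3: 0+480+9·5·16=1200; k=4: 720+768+9·16·16=3792; k=5: 375+0+9·3·16=807 → min 807.
Length 5: A₁..A₅: k=1: 0+564+11·7·3=795; k=2: 693+375+11·9·3=1365; k=3: 700+240+11·5·3=1105; k=4: 1580+0+11·16·3=2108 → min 795 | A₂..A₆: k=2: 0+807+7·9·16=1815; k=3: 315+480+7·5·16=1355; k=4: 875+768+7·16·16=3435; k=5: 564+0+7·3·16=900 → min 900.
Length 6: A₁..A₆: k=1: 0+900+11·7·16=2132; k=2: 693+807+11·9·16=3084; k=3: 700+480+11·5·16=2060; k=4: 1580+768+11·16·16=5164; k=5: 795+0+11·3·16=1323 → min 1323.
Optimal order: ((A₁ × (A₂ × (A₃ × (A₄ × A₅)))) × A₆) with cost 1323.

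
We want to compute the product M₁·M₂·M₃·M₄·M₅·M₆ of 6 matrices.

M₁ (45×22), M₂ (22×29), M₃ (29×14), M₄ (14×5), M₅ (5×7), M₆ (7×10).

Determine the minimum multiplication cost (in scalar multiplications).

Adjacent pairs: M₁M₂ = 45·22·29 = 28710; M₂M₃ = 22·29·14 = 8932; M₃M₄ = 29·14·5 = 2030; M₄M₅ = 14·5·7 = 490; M₅M₆ = 5·7·10 = 350.
Length 3: M₁..M₃: k=1: 0+8932+45·22·14=22792; k=2: 28710+0+45·29·14=46980 → min 22792 | M₂..M₄: k=2: 0+2030+22·29·5=5220; k=3: 8932+0+22·14·5=10472 → min 5220 | M₃..M₅: k=3: 0+490+29·14·7=3332; k=4: 2030+0+29·5·7=3045 → min 3045 | M₄..M₆: k=4: 0+350+14·5·10=1050; k=5: 490+0+14·7·10=1470 → min 1050.
Length 4: M₁..M₄: k=1: 0+5220+45·22·5=10170; k=2: 28710+2030+45·29·5=37265; k=3: 22792+0+45·14·5=25942 → min 10170 | M₂..M₅: k=2: 0+3045+22·29·7=7511; k=3: 8932+490+22·14·7=11578; k=4: 5220+0+22·5·7=5990 → min 5990 | M₃..M₆: k=3: 0+1050+29·14·10=5110; k=4: 2030+350+29·5·10=3830; k=5: 3045+0+29·7·10=5075 → min 3830.
Length 5: M₁..M₅: k=1: 0+5990+45·22·7=12920; k=2: 28710+3045+45·29·7=40890; k=3: 22792+490+45·14·7=27692; k=4: 10170+0+45·5·7=11745 → min 11745 | M₂..M₆: k=2: 0+3830+22·29·10=10210; k=3: 8932+1050+22·14·10=13062; k=4: 5220+350+22·5·10=6670; k=5: 5990+0+22·7·10=7530 → min 6670.
Length 6: M₁..M₆: k=1: 0+6670+45·22·10=16570; k=2: 28710+3830+45·29·10=45590; k=3: 22792+1050+45·14·10=30142; k=4: 10170+350+45·5·10=12770; k=5: 11745+0+45·7·10=14895 → min 12770.
Optimal order: ((M₁·(M₂·(M₃·M₄)))·(M₅·M₆)) with cost 12770.

12770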